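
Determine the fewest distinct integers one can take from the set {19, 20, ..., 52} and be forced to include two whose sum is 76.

21

Group the elements by complementary pair {x, 76−x}: {24,52}, {25,51}, {26,50}, …, giving 14 two-element pairs, the single value 38 (it cannot pair with itself since the integers are distinct), and 5 integers whose partner 76−x falls outside [19,52].
Pigeonhole: treating each of those 20 groups as a pigeonhole, one can pick one integer per group — 20 integers — with no two summing to 76.
The 21st integer lands in an occupied pair, forcing a sum of 76.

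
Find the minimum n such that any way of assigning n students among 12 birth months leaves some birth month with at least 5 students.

49

With 48 students one could put exactly 4 in each of the 12 birth months, and no birth month would reach 5.
One more student must land in a birth month that already has 4, giving it 5.
So 12 × 4 + 1 = 49 students are required.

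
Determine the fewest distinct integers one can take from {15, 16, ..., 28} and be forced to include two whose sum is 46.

Two chosen integers sum to 46 exactly when both halves of some pair {x, 46−x} with 18 ≤ x ≤ 46−x ≤ 28 are chosen — 5 such pairs.
The remaining 4 elements (those with no distinct partner in range) can never complete a 46-sum, so the worst case takes all of them and one from each pair: 4 + 5 = 9.
Pigeonhole: the 10th integer has to be the second member of some pair, so 9 + 1 = 10.

10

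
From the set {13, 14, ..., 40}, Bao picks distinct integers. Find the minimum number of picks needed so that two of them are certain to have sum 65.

Two chosen integers sum to 65 exactly when both halves of some pair {x, 65−x} with 25 ≤ x ≤ 65−x ≤ 40 are chosen — 8 such pairs.
The remaining 12 elements (those with no distinct partner in range) can never complete a 65-sum, so the worst case takes all of them and one from each pair: 12 + 8 = 20.
The 21st integer has to be the second member of some pair, so 20 + 1 = 21.

21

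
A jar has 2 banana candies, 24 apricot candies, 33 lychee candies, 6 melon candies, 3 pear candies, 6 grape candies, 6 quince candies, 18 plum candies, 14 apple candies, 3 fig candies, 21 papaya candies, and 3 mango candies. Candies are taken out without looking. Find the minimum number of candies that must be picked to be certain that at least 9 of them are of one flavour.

70

The 12 flavours are the holes; the candies drawn are the pigeons.
To avoid 9 of any one flavour, the worst case takes at most 8 of each flavour, or every candy of a flavour that has fewer than 8.
That gives 2 + 8 + 8 + 6 + 3 + 6 + 6 + 8 + 8 + 3 + 8 + 3 = 69 candies with no flavour reaching 9.
The next candy forces some flavour to 9, so 69 + 1 = 70.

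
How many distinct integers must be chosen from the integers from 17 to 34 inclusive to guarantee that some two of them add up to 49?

11

A set avoiding the sum 49 can contain at most one of each pair {x, 49−x}, plus the 2 elements whose complement lies outside the range.
The integers 25, …, 34 (10 of them) are such a set: any two sum to at least 25+26 = 51 > 49.
Any 11th integer completes one of the 8 pairs, so 11 choices force a sum of 49.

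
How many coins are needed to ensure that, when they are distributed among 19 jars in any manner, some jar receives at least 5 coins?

77

With 76 coins one could put exactly 4 in each of the 19 jars, and no jar would reach 5.
Pigeonhole: one more coin must land in a jar that already has 4, giving it 5.
So 19 × 4 + 1 = 77 coins are required.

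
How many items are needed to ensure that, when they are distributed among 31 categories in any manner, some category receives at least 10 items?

280

With 279 items one could put exactly 9 in each of the 31 categories, and no category would reach 10.
One more item must land in a category that already has 9, giving it 10.
So 31 × 9 + 1 = 280 items are required.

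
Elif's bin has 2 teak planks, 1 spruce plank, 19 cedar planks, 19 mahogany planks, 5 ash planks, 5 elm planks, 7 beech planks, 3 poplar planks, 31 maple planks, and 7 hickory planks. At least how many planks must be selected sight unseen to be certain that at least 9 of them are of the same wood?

An adversary could hand out at most 8 planks per wood (7 woods run out sooner): 2 + 1 + 8 + 8 + 5 + 5 + 7 + 3 + 8 + 7 = 54 planks and still no wood has 9.
Pigeonhole: one more plank lands in a wood already at 8, so 55 draws are enough and 54 are not.

55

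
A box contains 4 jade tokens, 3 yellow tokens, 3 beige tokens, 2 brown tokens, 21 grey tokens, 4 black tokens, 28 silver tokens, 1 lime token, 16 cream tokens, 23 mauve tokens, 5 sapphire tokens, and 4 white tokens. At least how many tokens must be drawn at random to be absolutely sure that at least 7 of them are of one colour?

The 12 colours are the holes; the tokens drawn are the pigeons.
To avoid 7 of any one colour, the worst case takes at most 6 of each colour, or every token of a colour that has fewer than 6.
That gives 4 + 3 + 3 + 2 + 6 + 4 + 6 + 1 + 6 + 6 + 5 + 4 = 50 tokens with no colour reaching 7.
The next token forces some colour to 7, so 50 + 1 = 51.

51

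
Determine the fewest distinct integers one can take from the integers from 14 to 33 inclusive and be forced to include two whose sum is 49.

12

A set avoiding the sum 49 can contain at most one of each pair {x, 49−x}, plus the 2 elements whose complement lies outside the range.
The integers 14, …, 24 (11 of them) are such a set: any two sum to at least 14+15 = 29 and at most 23+24 = 47 < 49.
Pigeonhole: any 12th integer completes one of the 9 pairs, so 12 choices force a sum of 49.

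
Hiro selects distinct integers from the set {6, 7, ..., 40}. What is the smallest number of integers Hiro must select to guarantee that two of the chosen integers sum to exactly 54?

A set avoiding the sum 54 can contain at most one of each pair {x, 54−x}, plus the 9 elements whose complement lies outside the range or equal to its own complement.
The integers 6, …, 27 (22 of them) are such a set: any two sum to at least 6+7 = 13 and at most 26+27 = 53 < 54.
By the pigeonhole principle, any 23rd integer completes one of the 13 pairs, so 23 choices force a sum of 54.

23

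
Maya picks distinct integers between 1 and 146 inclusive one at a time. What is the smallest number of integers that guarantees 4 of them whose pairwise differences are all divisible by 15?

46

Integers whose pairwise differences are multiples of 15 are exactly those sharing a remainder mod 15. The 15 residue classes mod 15 are the pigeonholes.
With 45 integers one could put 3 in each residue class and have no class reach 4.
The 46th integer pushes some class to 4, so 15·3 + 1 = 46.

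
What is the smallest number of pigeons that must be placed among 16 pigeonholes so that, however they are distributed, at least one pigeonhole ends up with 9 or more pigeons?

With 128 pigeons one could put exactly 8 in each of the 16 pigeonholes, and no pigeonhole would reach 9.
By pigeonhole, one more pigeon must land in a pigeonhole that already has 8, giving it 9.
So 16 × 8 + 1 = 129 pigeons are required.

129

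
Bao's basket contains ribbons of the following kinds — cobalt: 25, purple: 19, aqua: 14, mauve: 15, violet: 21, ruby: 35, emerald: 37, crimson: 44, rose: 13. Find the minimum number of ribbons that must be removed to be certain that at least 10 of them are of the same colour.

82

An adversary could hand out at most 9 ribbons per colour: 9 + 9 + 9 + 9 + 9 + 9 + 9 + 9 + 9 = 81 ribbons and still no colour has 10.
One more ribbon lands in a colour already at 9, so 82 draws are enough and 81 are not.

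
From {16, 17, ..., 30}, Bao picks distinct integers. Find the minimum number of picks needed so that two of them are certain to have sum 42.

Two chosen integers sum to 42 exactly when both halves of some pair {x, 42−x} with 16 ≤ x ≤ 42−x ≤ 26 are chosen — 5 such pairs.
The remaining 5 elements (those with no distinct partner in range) can never complete a 42-sum, so the worst case takes all of them and one from each pair: 5 + 5 = 10.
By pigeonhole, the 11th integer has to be the second member of some pair, so 10 + 1 = 11.

11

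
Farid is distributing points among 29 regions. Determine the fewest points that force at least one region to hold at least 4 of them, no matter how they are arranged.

With 87 points one could put exactly 3 in each of the 29 regions, and no region would reach 4.
One more point must land in a region that already has 3, giving it 4.
So 29 × 3 + 1 = 88 points are required.

88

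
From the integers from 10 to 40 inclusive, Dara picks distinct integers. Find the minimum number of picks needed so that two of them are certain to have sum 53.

18

Group the elements by complementary pair {x, 53−x}: {13,40}, {14,39}, {15,38}, …, giving 14 two-element pairs and 3 integers whose partner 53−x falls outside [10,40].
By the pigeonhole principle, treating each of those 17 groups as a pigeonhole, one can pick one integer per group — 17 integers — with no two summing to 53.
The 18th integer lands in an occupied pair, forcing a sum of 53.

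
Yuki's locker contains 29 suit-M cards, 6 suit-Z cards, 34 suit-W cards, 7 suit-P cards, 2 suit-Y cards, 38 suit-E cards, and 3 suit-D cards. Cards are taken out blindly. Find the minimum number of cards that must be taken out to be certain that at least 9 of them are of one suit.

An adversary could hand out at most 8 cards per suit (4 suits run out sooner): 8 + 6 + 8 + 7 + 2 + 8 + 3 = 42 cards and still no suit has 9.
By the pigeonhole principle, one more card lands in a suit already at 8, so 43 draws are enough and 42 are not.

43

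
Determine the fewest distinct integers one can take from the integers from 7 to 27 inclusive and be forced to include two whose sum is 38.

14

Group the elements by complementary pair {x, 38−x}: {11,27}, {12,26}, {13,25}, …, giving 8 two-element pairs, the single value 19 (it cannot pair with itself since the integers are distinct), and 4 integers whose partner 38−x falls outside [7,27].
By the pigeonhole principle, treating each of those 13 groups as a pigeonhole, one can pick one integer per group — 13 integers — with no two summing to 38.
The 14th integer lands in an occupied pair, forcing a sum of 38.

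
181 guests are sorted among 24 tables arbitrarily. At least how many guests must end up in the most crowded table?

The 24 tables are the holes and the 181 guests are the pigeons.
If every table held at most 7 guests, the total would be at most 24 × 7 = 168, which is less than 181.
So some table holds at least ⌈181/24⌉ = 8 guests.

8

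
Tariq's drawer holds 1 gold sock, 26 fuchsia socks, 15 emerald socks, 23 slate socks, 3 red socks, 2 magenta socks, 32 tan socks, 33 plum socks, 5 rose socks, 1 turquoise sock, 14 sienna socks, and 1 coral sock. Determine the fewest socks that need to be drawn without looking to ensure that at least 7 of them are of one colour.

The 12 colours are the holes; the socks drawn are the pigeons.
To avoid 7 of any one colour, the worst case takes at most 6 of each colour, or every sock of a colour that has fewer than 6.
That gives 1 + 6 + 6 + 6 + 3 + 2 + 6 + 6 + 5 + 1 + 6 + 1 = 49 socks with no colour reaching 7.
The next sock forces some colour to 7, so 49 + 1 = 50.

50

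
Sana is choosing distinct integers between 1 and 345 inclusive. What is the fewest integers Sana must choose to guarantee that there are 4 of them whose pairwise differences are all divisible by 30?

Integers whose pairwise differences are multiples of 30 are exactly those sharing a remainder mod 30. The 30 residue classes mod 30 are the pigeonholes.
With 90 integers one could put 3 in each residue class and have no class reach 4.
The 91st integer pushes some class to 4, so 30·3 + 1 = 91.

91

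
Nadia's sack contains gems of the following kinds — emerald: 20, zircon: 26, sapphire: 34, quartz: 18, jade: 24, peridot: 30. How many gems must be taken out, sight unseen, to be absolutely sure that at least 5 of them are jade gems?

133

In the worst case for collecting jade gems, every non-jade gem comes out first.
There are 20 + 26 + 34 + 18 + 30 = 128 non-jade gems altogether.
After those, each further gem must be jade, so 128 + 5 = 133 draws guarantee 5 jade gems.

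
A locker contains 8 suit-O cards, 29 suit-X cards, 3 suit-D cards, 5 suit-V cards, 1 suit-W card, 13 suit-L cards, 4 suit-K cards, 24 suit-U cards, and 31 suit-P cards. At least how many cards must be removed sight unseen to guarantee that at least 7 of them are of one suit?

Put each drawn card into a box by suit. The largest draw with every box below 7 takes min(count, 6) from each suit; suits with fewer than 6 contribute all they have.
Σ min(cᵢ, 6) = 6 + 6 + 3 + 5 + 1 + 6 + 4 + 6 + 6 = 43.
Draw number 43 + 1 = 44 must push one box to 7.

44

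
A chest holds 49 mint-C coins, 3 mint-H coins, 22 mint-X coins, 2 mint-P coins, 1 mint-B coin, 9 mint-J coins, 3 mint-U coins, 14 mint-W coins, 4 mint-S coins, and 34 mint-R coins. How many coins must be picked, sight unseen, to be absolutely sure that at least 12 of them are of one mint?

67

An adversary could hand out at most 11 coins per mint (6 mints run out sooner): 11 + 3 + 11 + 2 + 1 + 9 + 3 + 11 + 4 + 11 = 66 coins and still no mint has 12.
By the pigeonhole principle, one more coin lands in a mint already at 11, so 67 draws are enough and 66 are not.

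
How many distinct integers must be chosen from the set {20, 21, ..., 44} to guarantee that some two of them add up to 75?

A set avoiding the sum 75 can contain at most one of each pair {x, 75−x}, plus the 11 elements whose complement lies outside the range.
The integers 20, …, 37 (18 of them) are such a set: any two sum to at least 20+21 = 41 and at most 36+37 = 73 < 75.
By pigeonhole, any 19th integer completes one of the 7 pairs, so 19 choices force a sum of 75.

19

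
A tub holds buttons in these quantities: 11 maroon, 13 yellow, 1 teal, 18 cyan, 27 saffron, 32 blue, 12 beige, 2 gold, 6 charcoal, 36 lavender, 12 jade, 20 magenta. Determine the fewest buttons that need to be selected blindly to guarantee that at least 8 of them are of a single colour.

73

The 12 colours are the holes; the buttons drawn are the pigeons.
To avoid 8 of any one colour, the worst case takes at most 7 of each colour, or every button of a colour that has fewer than 7.
That gives 7 + 7 + 1 + 7 + 7 + 7 + 7 + 2 + 6 + 7 + 7 + 7 = 72 buttons with no colour reaching 8.
The next button forces some colour to 8, so 72 + 1 = 73.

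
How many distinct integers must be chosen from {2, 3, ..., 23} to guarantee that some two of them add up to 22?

A set avoiding the sum 22 can contain at most one of each pair {x, 22−x}, plus the 4 elements whose complement lies outside the range or equal to its own complement.
The integers 11, …, 23 (13 of them) are such a set: any two sum to at least 11+12 = 23 > 22.
Any 14th integer completes one of the 9 pairs, so 14 choices force a sum of 22.

14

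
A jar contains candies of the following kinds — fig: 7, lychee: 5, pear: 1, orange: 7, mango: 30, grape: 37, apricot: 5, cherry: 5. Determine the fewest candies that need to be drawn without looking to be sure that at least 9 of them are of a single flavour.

By pigeonhole, the 8 flavours are the holes; the candies drawn are the pigeons.
To avoid 9 of any one flavour, the worst case takes at most 8 of each flavour, or every candy of a flavour that has fewer than 8.
That gives 7 + 5 + 1 + 7 + 8 + 8 + 5 + 5 = 46 candies with no flavour reaching 9.
The next candy forces some flavour to 9, so 46 + 1 = 47.

47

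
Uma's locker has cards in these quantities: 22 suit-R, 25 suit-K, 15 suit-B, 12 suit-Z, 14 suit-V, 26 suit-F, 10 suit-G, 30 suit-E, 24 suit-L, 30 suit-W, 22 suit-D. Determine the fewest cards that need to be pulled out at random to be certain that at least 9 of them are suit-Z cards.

In the worst case for collecting suit-Z cards, every non-suit-Z card comes out first.
There are 22 + 25 + 15 + 14 + 26 + 10 + 30 + 24 + 30 + 22 = 218 non-suit-Z cards altogether.
After those, each further card must be suit-Z, so 218 + 9 = 227 draws guarantee 9 suit-Z cards.

227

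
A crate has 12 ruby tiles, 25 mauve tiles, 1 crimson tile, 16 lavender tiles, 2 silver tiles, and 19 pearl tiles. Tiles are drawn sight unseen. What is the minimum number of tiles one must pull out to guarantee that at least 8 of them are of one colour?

An adversary could hand out at most 7 tiles per colour (crimson, silver run out sooner): 7 + 7 + 1 + 7 + 2 + 7 = 31 tiles and still no colour has 8.
Pigeonhole: one more tile lands in a colour already at 7, so 32 draws are enough and 31 are not.

32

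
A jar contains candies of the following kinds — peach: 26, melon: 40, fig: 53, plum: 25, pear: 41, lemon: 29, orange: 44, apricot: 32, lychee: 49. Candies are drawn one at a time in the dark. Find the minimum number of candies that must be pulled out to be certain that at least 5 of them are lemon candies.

315

In the worst case for collecting lemon candies, every non-lemon candy comes out first.
There are 26 + 40 + 53 + 25 + 41 + 44 + 32 + 49 = 310 non-lemon candies altogether.
After those, each further candy must be lemon, so 310 + 5 = 315 draws guarantee 5 lemon candies.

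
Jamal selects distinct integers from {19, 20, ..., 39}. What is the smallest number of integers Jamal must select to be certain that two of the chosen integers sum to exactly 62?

Group the elements by complementary pair {x, 62−x}: {23,39}, {24,38}, {25,37}, …, giving 8 two-element pairs; the single value 31 (it cannot pair with itself since the integers are distinct); and 4 integers whose partner 62−x falls outside [19,39].
Treating each of those 13 groups as a pigeonhole, one can pick one integer per group — 13 integers — with no two summing to 62.
The 14th integer lands in an occupied pair, forcing a sum of 62.

14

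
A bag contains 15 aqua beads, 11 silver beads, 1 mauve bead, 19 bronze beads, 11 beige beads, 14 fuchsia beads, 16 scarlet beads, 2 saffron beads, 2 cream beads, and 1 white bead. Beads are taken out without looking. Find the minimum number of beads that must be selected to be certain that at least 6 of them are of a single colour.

37

By the pigeonhole principle, the 10 colours are the holes; the beads drawn are the pigeons.
To avoid 6 of any one colour, the worst case takes at most 5 of each colour, or every bead of a colour that has fewer than 5.
That gives 5 + 5 + 1 + 5 + 5 + 5 + 5 + 2 + 2 + 1 = 36 beads with no colour reaching 6.
The next bead forces some colour to 6, so 36 + 1 = 37.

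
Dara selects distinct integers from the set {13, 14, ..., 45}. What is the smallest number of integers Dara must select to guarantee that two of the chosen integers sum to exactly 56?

19

Two chosen integers sum to 56 exactly when both halves of some pair {x, 56−x} with 13 ≤ x ≤ 56−x ≤ 43 are chosen — 15 such pairs.
The remaining 3 elements (those with no distinct partner in range) can never complete a 56-sum, so the worst case takes all of them and one from each pair: 3 + 15 = 18.
The 19th integer has to be the second member of some pair, so 18 + 1 = 19.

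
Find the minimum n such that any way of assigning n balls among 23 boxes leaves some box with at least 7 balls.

139

With 138 balls one could put exactly 6 in each of the 23 boxes, and no box would reach 7.
One more ball must land in a box that already has 6, giving it 7.
So 23 × 6 + 1 = 139 balls are required.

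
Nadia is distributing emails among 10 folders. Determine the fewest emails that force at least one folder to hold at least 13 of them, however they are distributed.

With 120 emails one could put exactly 12 in each of the 10 folders, and no folder would reach 13.
By the pigeonhole principle, one more email must land in a folder that already has 12, giving it 13.
So 10 × 12 + 1 = 121 emails are required.

121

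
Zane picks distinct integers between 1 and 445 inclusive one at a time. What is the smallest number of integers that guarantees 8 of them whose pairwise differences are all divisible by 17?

120

Integers whose pairwise differences are multiples of 17 are exactly those sharing a remainder mod 17. By the pigeonhole principle, the 17 residue classes mod 17 are the pigeonholes.
With 119 integers one could put 7 in each residue class and have no class reach 8.
The 120th integer pushes some class to 8, so 17·7 + 1 = 120.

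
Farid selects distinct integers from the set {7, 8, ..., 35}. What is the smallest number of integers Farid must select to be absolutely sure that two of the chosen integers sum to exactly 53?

21

A set avoiding the sum 53 can contain at most one of each pair {x, 53−x}, plus the 11 elements whose complement lies outside the range.
The integers 7, …, 26 (20 of them) are such a set: any two sum to at least 7+8 = 15 and at most 25+26 = 51 < 53.
By pigeonhole, any 21st integer completes one of the 9 pairs, so 21 choices force a sum of 53.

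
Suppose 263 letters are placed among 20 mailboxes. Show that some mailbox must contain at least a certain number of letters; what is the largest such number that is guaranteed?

14

By the pigeonhole principle, the 20 mailboxes are the holes and the 263 letters are the pigeons.
If every mailbox held at most 13 letters, the total would be at most 20 × 13 = 260, which is less than 263.
So some mailbox holds at least ⌈263/20⌉ = 14 letters.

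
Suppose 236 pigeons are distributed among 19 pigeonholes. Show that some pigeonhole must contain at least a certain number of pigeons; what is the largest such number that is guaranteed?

Pigeonhole: the 19 pigeonholes are the holes and the 236 pigeons are the pigeons.
If every pigeonhole held at most 12 pigeons, the total would be at most 19 × 12 = 228, which is less than 236.
So some pigeonhole holds at least ⌈236/19⌉ = 13 pigeons.

13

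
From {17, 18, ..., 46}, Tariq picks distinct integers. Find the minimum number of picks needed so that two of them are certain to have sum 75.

22

A set avoiding the sum 75 can contain at most one of each pair {x, 75−x}, plus the 12 elements whose complement lies outside the range.
The integers 17, …, 37 (21 of them) are such a set: any two sum to at least 17+18 = 35 and at most 36+37 = 73 < 75.
By the pigeonhole principle, any 22nd integer completes one of the 9 pairs, so 22 choices force a sum of 75.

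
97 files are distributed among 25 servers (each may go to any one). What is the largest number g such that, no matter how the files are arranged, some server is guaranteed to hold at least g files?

4

By the pigeonhole principle, the 25 servers are the holes and the 97 files are the pigeons.
If every server held at most 3 files, the total would be at most 25 × 3 = 75, which is less than 97.
So some server holds at least ⌈97/25⌉ = 4 files.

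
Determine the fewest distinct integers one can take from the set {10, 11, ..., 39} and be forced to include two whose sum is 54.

Group the elements by complementary pair {x, 54−x}: {15,39}, {16,38}, {17,37}, …, giving 12 two-element pairs, the single value 27 (it cannot pair with itself since the integers are distinct), and 5 integers whose partner 54−x falls outside [10,39].
Treating each of those 18 groups as a pigeonhole, one can pick one integer per group — 18 integers — with no two summing to 54.
The 19th integer lands in an occupied pair, forcing a sum of 54.

19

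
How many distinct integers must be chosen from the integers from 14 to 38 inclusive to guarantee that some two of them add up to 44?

18

Two chosen integers sum to 44 exactly when both halves of some pair {x, 44−x} with 14 ≤ x ≤ 44−x ≤ 30 are chosen — 8 such pairs.
The remaining 9 elements (those with no distinct partner in range) can never complete a 44-sum, so the worst case takes all of them and one from each pair: 9 + 8 = 17.
By the pigeonhole principle, the 18th integer has to be the second member of some pair, so 17 + 1 = 18.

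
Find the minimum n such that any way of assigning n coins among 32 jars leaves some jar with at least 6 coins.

With 160 coins one could put exactly 5 in each of the 32 jars, and no jar would reach 6.
One more coin must land in a jar that already has 5, giving it 6.
So 32 × 5 + 1 = 161 coins are required.

161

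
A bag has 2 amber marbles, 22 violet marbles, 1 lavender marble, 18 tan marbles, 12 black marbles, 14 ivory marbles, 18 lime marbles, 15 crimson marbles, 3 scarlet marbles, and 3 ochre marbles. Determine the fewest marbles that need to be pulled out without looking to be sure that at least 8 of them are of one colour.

52

By the pigeonhole principle, the 10 colours are the holes; the marbles drawn are the pigeons.
To avoid 8 of any one colour, the worst case takes at most 7 of each colour, or every marble of a colour that has fewer than 7.
That gives 2 + 7 + 1 + 7 + 7 + 7 + 7 + 7 + 3 + 3 = 51 marbles with no colour reaching 8.
The next marble forces some colour to 8, so 51 + 1 = 52.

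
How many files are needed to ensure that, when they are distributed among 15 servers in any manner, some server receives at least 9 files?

With 120 files one could put exactly 8 in each of the 15 servers, and no server would reach 9.
Pigeonhole: one more file must land in a server that already has 8, giving it 9.
So 15 × 8 + 1 = 121 files are required.

121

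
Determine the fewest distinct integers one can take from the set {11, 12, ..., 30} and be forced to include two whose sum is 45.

Group the elements by complementary pair {x, 45−x}: {15,30}, {16,29}, {17,28}, …, giving 8 two-element pairs and 4 integers whose partner 45−x falls outside [11,30].
By the pigeonhole principle, treating each of those 12 groups as a pigeonhole, one can pick one integer per group — 12 integers — with no two summing to 45.
The 13th integer lands in an occupied pair, forcing a sum of 45.

13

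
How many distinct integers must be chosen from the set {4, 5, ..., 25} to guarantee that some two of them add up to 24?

15

Two chosen integers sum to 24 exactly when both halves of some pair {x, 24−x} with 4 ≤ x ≤ 24−x ≤ 20 are chosen — 8 such pairs.
The remaining 6 elements (those with no distinct partner in range) can never complete a 24-sum, so the worst case takes all of them and one from each pair: 6 + 8 = 14.
The 15th integer has to be the second member of some pair, so 14 + 1 = 15.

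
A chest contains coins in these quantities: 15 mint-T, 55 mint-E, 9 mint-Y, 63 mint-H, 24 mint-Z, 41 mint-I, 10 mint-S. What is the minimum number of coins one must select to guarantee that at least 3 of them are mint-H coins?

157

In the worst case for collecting mint-H coins, every non-mint-H coin comes out first.
There are 15 + 55 + 9 + 24 + 41 + 10 = 154 non-mint-H coins altogether.
After those, each further coin must be mint-H, so 154 + 3 = 157 draws guarantee 3 mint-H coins.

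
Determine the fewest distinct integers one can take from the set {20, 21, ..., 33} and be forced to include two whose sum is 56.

Group the elements by complementary pair {x, 56−x}: {23,33}, {24,32}, {25,31}, …, giving 5 two-element pairs, the single value 28 (it cannot pair with itself since the integers are distinct), and 3 integers whose partner 56−x falls outside [20,33].
By pigeonhole, treating each of those 9 groups as a pigeonhole, one can pick one integer per group — 9 integers — with no two summing to 56.
The 10th integer lands in an occupied pair, forcing a sum of 56.

10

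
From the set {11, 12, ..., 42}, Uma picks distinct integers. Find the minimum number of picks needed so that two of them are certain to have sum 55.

18

Two chosen integers sum to 55 exactly when both halves of some pair {x, 55−x} with 13 ≤ x ≤ 55−x ≤ 42 are chosen — 15 such pairs.
The remaining 2 elements (those with no distinct partner in range) can never complete a 55-sum, so the worst case takes all of them and one from each pair: 2 + 15 = 17.
The 18th integer has to be the second member of some pair, so 17 + 1 = 18.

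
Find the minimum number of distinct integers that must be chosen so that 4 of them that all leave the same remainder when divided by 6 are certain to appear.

By pigeonhole, the 6 residue classes mod 6 are the pigeonholes.
With 18 integers one could put 3 in each residue class and have no class reach 4.
The 19th integer pushes some class to 4, so 6·3 + 1 = 19.

19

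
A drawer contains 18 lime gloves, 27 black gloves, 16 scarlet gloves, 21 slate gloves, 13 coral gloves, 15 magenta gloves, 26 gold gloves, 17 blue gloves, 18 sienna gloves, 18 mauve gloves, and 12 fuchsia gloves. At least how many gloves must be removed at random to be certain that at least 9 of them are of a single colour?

By pigeonhole, put each drawn glove into a box by colour. The largest draw with every box below 9 takes min(count, 8) from each colour.
Σ min(cᵢ, 8) = 8 + 8 + 8 + 8 + 8 + 8 + 8 + 8 + 8 + 8 + 8 = 88.
Draw number 88 + 1 = 89 must push one box to 9.

89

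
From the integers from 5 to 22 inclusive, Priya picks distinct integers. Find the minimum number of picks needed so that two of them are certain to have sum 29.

A set avoiding the sum 29 can contain at most one of each pair {x, 29−x}, plus the 2 elements whose complement lies outside the range.
The integers 5, …, 14 (10 of them) are such a set: any two sum to at least 5+6 = 11 and at most 13+14 = 27 < 29.
By pigeonhole, any 11th integer completes one of the 8 pairs, so 11 choices force a sum of 29.

11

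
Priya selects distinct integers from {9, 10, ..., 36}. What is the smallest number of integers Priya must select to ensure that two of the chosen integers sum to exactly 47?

A set avoiding the sum 47 can contain at most one of each pair {x, 47−x}, plus the 2 elements whose complement lies outside the range.
The integers 9, …, 23 (15 of them) are such a set: any two sum to at least 9+10 = 19 and at most 22+23 = 45 < 47.
Pigeonhole: any 16th integer completes one of the 13 pairs, so 16 choices force a sum of 47.

16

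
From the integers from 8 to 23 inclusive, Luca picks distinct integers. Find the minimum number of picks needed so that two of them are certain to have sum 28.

11

Group the elements by complementary pair {x, 28−x}: {8,20}, {9,19}, {10,18}, …, giving 6 two-element pairs; the single value 14 (it cannot pair with itself since the integers are distinct); and 3 integers whose partner 28−x falls outside [8,23].
Treating each of those 10 groups as a pigeonhole, one can pick one integer per group — 10 integers — with no two summing to 28.
The 11th integer lands in an occupied pair, forcing a sum of 28.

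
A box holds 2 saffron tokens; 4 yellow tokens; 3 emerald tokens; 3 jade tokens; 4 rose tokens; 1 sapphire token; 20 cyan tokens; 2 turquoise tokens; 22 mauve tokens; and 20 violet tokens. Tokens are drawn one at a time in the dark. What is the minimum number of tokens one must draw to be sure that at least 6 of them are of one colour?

35

An adversary could hand out at most 5 tokens per colour (7 colours run out sooner): 2 + 4 + 3 + 3 + 4 + 1 + 5 + 2 + 5 + 5 = 34 tokens and still no colour has 6.
By the pigeonhole principle, one more token lands in a colour already at 5, so 35 draws are enough and 34 are not.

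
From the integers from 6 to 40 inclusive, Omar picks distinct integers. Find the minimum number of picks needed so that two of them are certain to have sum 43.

A set avoiding the sum 43 can contain at most one of each pair {x, 43−x}, plus the 3 elements whose complement lies outside the range.
The integers 22, …, 40 (19 of them) are such a set: any two sum to at least 22+23 = 45 > 43.
Any 20th integer completes one of the 16 pairs, so 20 choices force a sum of 43.

20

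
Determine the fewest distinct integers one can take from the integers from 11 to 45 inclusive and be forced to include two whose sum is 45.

Group the elements by complementary pair {x, 45−x}: {11,34}, {12,33}, {13,32}, …, giving 12 two-element pairs and 11 integers whose partner 45−x falls outside [11,45].
Pigeonhole: treating each of those 23 groups as a pigeonhole, one can pick one integer per group — 23 integers — with no two summing to 45.
The 24th integer lands in an occupied pair, forcing a sum of 45.

24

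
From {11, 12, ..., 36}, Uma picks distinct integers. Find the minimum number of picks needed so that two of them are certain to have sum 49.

15

Two chosen integers sum to 49 exactly when both halves of some pair {x, 49−x} with 13 ≤ x ≤ 49−x ≤ 36 are chosen — 12 such pairs.
The remaining 2 elements (those with no distinct partner in range) can never complete a 49-sum, so the worst case takes all of them and one from each pair: 2 + 12 = 14.
By pigeonhole, the 15th integer has to be the second member of some pair, so 14 + 1 = 15.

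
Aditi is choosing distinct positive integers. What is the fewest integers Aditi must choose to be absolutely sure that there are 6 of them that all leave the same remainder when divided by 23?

116

The 23 residue classes mod 23 are the pigeonholes.
With 115 integers one could put 5 in each residue class and have no class reach 6.
The 116th integer pushes some class to 6, so 23·5 + 1 = 116.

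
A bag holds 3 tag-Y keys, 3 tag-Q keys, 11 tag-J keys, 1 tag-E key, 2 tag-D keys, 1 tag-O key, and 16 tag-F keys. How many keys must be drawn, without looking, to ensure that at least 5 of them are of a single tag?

An adversary could hand out at most 4 keys per tag (5 tags run out sooner): 3 + 3 + 4 + 1 + 2 + 1 + 4 = 18 keys and still no tag has 5.
One more key lands in a tag already at 4, so 19 draws are enough and 18 are not.

19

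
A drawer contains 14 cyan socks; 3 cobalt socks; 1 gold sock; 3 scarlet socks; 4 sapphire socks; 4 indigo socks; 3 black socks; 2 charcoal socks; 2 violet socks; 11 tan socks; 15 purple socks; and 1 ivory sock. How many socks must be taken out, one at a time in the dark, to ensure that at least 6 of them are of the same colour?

39

An adversary could hand out at most 5 socks per colour (9 colours run out sooner): 5 + 3 + 1 + 3 + 4 + 4 + 3 + 2 + 2 + 5 + 5 + 1 = 38 socks and still no colour has 6.
By the pigeonhole principle, one more sock lands in a colour already at 5, so 39 draws are enough and 38 are not.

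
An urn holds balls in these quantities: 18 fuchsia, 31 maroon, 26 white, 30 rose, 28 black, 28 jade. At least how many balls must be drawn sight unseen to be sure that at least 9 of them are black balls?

142

In the worst case for collecting black balls, every non-black ball comes out first.
There are 18 + 31 + 26 + 30 + 28 = 133 non-black balls altogether.
After those, each further ball must be black, so 133 + 9 = 142 draws guarantee 9 black balls.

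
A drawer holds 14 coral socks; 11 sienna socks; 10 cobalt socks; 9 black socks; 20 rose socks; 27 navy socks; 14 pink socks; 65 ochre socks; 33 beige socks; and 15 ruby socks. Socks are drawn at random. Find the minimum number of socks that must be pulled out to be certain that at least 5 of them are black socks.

214

In the worst case for collecting black socks, every non-black sock comes out first.
There are 14 + 11 + 10 + 20 + 27 + 14 + 65 + 33 + 15 = 209 non-black socks altogether.
After those, each further sock must be black, so 209 + 5 = 214 draws guarantee 5 black socks.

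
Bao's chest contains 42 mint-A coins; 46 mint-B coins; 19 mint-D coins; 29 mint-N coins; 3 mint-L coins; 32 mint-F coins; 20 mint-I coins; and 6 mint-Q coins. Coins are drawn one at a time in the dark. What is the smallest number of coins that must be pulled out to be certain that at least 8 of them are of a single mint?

An adversary could hand out at most 7 coins per mint (mint-L, mint-Q run out sooner): 7 + 7 + 7 + 7 + 3 + 7 + 7 + 6 = 51 coins and still no mint has 8.
By pigeonhole, one more coin lands in a mint already at 7, so 52 draws are enough and 51 are not.

52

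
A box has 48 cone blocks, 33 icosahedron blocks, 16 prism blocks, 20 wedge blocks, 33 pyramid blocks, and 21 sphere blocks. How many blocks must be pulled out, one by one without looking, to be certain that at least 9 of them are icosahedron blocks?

In the worst case for collecting icosahedron blocks, every non-icosahedron block comes out first.
There are 48 + 16 + 20 + 33 + 21 = 138 non-icosahedron blocks altogether.
After those, each further block must be icosahedron, so 138 + 9 = 147 draws guarantee 9 icosahedron blocks.

147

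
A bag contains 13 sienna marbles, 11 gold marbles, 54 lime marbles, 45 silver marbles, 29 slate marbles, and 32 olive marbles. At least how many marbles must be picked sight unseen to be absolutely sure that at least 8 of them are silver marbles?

147

In the worst case for collecting silver marbles, every non-silver marble comes out first.
There are 13 + 11 + 54 + 29 + 32 = 139 non-silver marbles altogether.
After those, each further marble must be silver, so 139 + 8 = 147 draws guarantee 8 silver marbles.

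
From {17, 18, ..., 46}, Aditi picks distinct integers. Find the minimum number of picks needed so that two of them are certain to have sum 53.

21

Group the elements by complementary pair {x, 53−x}: {17,36}, {18,35}, {19,34}, …, giving 10 two-element pairs and 10 integers whose partner 53−x falls outside [17,46].
By the pigeonhole principle, treating each of those 20 groups as a pigeonhole, one can pick one integer per group — 20 integers — with no two summing to 53.
The 21st integer lands in an occupied pair, forcing a sum of 53.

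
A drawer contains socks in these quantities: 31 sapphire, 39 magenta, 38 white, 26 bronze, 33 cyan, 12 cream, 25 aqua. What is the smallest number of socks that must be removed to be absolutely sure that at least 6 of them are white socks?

In the worst case for collecting white socks, every non-white sock comes out first.
There are 31 + 39 + 26 + 33 + 12 + 25 = 166 non-white socks altogether.
After those, each further sock must be white, so 166 + 6 = 172 draws guarantee 6 white socks.

172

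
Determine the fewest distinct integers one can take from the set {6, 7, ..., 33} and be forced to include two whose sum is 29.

Two chosen integers sum to 29 exactly when both halves of some pair {x, 29−x} with 6 ≤ x ≤ 29−x ≤ 23 are chosen — 9 such pairs.
The remaining 10 elements (those with no distinct partner in range) can never complete a 29-sum, so the worst case takes all of them and one from each pair: 10 + 9 = 19.
By the pigeonhole principle, the 20th integer has to be the second member of some pair, so 19 + 1 = 20.

20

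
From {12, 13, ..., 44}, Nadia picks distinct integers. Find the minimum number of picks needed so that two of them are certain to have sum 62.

Two chosen integers sum to 62 exactly when both halves of some pair {x, 62−x} with 18 ≤ x ≤ 62−x ≤ 44 are chosen — 13 such pairs.
The remaining 7 elements (those with no distinct partner in range) can never complete a 62-sum, so the worst case takes all of them and one from each pair: 7 + 13 = 20.
By pigeonhole, the 21st integer has to be the second member of some pair, so 20 + 1 = 21.

21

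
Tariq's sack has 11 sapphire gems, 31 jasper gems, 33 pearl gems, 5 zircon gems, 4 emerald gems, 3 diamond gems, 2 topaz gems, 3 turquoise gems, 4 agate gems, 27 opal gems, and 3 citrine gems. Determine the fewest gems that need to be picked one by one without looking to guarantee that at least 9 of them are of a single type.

57

Pigeonhole: the 11 types are the holes; the gems drawn are the pigeons.
To avoid 9 of any one type, the worst case takes at most 8 of each type, or every gem of a type that has fewer than 8.
That gives 8 + 8 + 8 + 5 + 4 + 3 + 2 + 3 + 4 + 8 + 3 = 56 gems with no type reaching 9.
The next gem forces some type to 9, so 56 + 1 = 57.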